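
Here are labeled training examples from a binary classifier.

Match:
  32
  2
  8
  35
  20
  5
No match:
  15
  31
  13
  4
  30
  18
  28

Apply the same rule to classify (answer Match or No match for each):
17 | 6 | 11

Match, No match, Match

One predicate separates the groups cleanly: ≡ 2 (mod 3).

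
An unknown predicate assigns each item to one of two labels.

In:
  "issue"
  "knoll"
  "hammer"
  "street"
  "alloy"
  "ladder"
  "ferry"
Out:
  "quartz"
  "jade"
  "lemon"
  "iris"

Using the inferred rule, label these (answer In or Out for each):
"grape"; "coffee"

Out, In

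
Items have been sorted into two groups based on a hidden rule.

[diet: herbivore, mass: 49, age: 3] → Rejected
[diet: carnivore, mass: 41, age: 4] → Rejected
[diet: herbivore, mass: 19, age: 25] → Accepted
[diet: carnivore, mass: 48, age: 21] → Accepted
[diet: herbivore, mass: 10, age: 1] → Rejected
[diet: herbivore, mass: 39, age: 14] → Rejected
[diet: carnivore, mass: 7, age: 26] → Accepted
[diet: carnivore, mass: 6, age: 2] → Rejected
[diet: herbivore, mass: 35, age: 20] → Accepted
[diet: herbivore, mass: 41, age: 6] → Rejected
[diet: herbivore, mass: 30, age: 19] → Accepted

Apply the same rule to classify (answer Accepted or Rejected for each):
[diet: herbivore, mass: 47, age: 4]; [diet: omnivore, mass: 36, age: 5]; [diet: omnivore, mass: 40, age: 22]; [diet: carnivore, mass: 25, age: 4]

Every 'Accepted' example satisfies: age ≥ 19. None of the 'Rejected' examples do.
Rejected: [diet: herbivore, mass: 47, age: 4], since age = 4.
Rejected: [diet: omnivore, mass: 36, age: 5], since age = 5.
Accepted: [diet: omnivore, mass: 40, age: 22], since age = 22.
Rejected: [diet: carnivore, mass: 25, age: 4], since age = 4.

Rejected, Rejected, Accepted, Rejected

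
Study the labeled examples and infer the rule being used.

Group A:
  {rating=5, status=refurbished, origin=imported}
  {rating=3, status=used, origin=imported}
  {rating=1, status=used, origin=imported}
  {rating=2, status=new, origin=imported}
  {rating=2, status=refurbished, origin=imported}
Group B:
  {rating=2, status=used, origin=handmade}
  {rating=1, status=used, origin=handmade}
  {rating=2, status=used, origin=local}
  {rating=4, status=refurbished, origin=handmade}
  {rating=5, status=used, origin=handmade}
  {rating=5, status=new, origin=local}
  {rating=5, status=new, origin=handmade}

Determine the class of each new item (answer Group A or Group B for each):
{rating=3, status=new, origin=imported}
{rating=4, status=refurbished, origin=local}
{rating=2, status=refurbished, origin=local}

Group A, Group B, Group B

'Group A' ⟺ origin is imported.
{rating=3, status=new, origin=imported}: origin is imported, has this property → Group A. {rating=4, status=refurbished, origin=local}: origin is local, does not fit → Group B. {rating=2, status=refurbished, origin=local}: origin is local, does not fit → Group B.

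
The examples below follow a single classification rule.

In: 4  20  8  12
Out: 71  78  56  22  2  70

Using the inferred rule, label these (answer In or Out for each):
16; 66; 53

'In' ⟺ multiple of 4 AND at most 20.
16 → 16 = 4·4, 16 ≤ 20 → In. 66 → 66 = 4·16 + 2, 66 > 20 → Out. 53 → 53 = 4·13 + 1, 53 > 20 → Out.

In, Out, Out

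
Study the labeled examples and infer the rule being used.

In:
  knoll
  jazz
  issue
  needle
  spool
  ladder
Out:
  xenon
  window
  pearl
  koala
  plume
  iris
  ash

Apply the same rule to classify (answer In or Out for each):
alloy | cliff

In, In

The pattern is that an item is 'In' exactly when: has a double letter.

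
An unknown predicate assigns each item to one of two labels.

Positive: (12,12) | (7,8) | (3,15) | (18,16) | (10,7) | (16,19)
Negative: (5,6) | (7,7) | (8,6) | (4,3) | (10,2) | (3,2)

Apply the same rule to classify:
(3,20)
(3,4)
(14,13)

The distinguishing property — sum ≥ 15 — holds for all the 'Positive' cases and none of the 'Negative' cases.
(3,20): 3+20 = 23, checks out → Positive.
(3,4): 3+4 = 7, fails this test → Negative.
(14,13): 14+13 = 27, checks out → Positive.

Positive, Negative, Positive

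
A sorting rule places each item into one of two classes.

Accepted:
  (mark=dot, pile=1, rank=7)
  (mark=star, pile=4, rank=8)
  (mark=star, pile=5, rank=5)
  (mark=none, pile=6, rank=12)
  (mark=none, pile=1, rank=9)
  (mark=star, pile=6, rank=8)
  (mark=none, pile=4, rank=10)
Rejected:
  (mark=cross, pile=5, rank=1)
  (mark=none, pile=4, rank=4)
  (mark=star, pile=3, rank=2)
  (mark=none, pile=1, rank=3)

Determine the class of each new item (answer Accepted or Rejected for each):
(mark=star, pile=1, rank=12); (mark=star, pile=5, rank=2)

Accepted, Rejected

The rule appears to be: rank ≥ 5.
Accepted: (mark=star, pile=1, rank=12), since rank = 12.
Rejected: (mark=star, pile=5, rank=2), since rank = 2.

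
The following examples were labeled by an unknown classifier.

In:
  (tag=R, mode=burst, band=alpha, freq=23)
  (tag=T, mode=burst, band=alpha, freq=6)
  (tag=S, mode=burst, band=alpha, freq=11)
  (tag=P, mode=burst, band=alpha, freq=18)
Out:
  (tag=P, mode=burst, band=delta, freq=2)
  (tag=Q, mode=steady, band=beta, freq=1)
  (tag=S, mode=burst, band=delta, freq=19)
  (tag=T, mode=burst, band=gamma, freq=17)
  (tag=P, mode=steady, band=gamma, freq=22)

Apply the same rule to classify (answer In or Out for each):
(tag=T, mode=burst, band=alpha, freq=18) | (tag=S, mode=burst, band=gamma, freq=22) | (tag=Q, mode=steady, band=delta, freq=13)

In, Out, Out

A rule that fits every label: band is alpha — true of each 'In' example, false of each 'Out' one.
(tag=T, mode=burst, band=alpha, freq=18): band is alpha — checks out, so In.
(tag=S, mode=burst, band=gamma, freq=22): band is gamma — does not satisfy this, so Out.
(tag=Q, mode=steady, band=delta, freq=13): band is delta — does not satisfy this, so Out.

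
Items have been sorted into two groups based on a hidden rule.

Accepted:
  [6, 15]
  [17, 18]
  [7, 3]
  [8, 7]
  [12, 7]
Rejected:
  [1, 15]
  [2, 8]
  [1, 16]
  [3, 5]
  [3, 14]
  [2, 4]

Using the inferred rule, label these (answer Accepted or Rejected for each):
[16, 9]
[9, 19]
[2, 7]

Accepted, Accepted, Rejected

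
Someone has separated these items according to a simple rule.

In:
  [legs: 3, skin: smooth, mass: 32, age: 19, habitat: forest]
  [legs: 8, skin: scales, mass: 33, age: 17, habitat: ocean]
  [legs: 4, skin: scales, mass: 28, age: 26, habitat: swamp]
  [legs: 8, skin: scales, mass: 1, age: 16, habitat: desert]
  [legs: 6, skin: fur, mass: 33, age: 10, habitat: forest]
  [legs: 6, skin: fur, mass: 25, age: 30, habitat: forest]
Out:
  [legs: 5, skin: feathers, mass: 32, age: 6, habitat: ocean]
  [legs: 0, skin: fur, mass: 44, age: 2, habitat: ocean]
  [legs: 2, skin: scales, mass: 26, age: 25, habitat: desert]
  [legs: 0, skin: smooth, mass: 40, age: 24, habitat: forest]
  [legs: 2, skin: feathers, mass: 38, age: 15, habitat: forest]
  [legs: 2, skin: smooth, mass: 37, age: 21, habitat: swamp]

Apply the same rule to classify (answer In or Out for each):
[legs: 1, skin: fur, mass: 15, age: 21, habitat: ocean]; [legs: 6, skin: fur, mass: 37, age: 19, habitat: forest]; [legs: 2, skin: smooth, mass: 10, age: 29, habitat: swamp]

The common property of the 'In' items is: legs ≥ 3 AND age ≥ 10. No 'Out' item has it.
[legs: 1, skin: fur, mass: 15, age: 21, habitat: ocean]: Out (legs = 1, age = 21).
[legs: 6, skin: fur, mass: 37, age: 19, habitat: forest]: In (legs = 6, age = 19).
[legs: 2, skin: smooth, mass: 10, age: 29, habitat: swamp]: Out (legs = 2, age = 29).

Out, In, Out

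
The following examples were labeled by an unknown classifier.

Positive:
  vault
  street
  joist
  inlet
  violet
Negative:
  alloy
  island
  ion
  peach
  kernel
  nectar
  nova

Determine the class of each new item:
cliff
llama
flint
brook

Negative, Negative, Positive, Negative

The common property of the 'Positive' items is: ends with 't'. No 'Negative' item has it.
Negative: cliff, since ends with 'f'. Negative: llama, since ends with 'a'. Positive: flint, since ends with 't'. Negative: brook, since ends with 'k'.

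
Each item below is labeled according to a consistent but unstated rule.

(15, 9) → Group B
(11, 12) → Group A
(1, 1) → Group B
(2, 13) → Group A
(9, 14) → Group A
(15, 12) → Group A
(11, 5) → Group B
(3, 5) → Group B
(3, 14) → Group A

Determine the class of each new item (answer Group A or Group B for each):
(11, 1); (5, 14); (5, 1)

The classifier is using: sum is odd.
Group B: (11, 1), since 11+1 = 12.
Group A: (5, 14), since 5+14 = 19.
Group B: (5, 1), since 5+1 = 6.

Group B, Group A, Group B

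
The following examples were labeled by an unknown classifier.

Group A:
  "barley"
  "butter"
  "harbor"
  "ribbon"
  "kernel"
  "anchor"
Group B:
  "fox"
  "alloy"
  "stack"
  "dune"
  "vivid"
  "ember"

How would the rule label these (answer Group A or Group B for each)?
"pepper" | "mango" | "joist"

The distinguishing property — length 6 — holds for all the 'Group A' cases and none of the 'Group B' cases.
"pepper" → length 6 → Group A.
"mango" → length 5 → Group B.
"joist" → length 5 → Group B.

Group A, Group B, Group B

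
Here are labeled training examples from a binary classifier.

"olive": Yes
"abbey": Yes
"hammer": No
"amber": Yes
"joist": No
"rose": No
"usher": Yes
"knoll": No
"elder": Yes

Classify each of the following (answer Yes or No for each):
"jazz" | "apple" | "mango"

Looking at the examples, the only property every 'Yes' case has and every 'No' case lacks is: starts with a vowel.
"jazz" — starts with 'j', hence No. "apple" — starts with 'a', hence Yes. "mango" — starts with 'm', hence No.

No, Yes, No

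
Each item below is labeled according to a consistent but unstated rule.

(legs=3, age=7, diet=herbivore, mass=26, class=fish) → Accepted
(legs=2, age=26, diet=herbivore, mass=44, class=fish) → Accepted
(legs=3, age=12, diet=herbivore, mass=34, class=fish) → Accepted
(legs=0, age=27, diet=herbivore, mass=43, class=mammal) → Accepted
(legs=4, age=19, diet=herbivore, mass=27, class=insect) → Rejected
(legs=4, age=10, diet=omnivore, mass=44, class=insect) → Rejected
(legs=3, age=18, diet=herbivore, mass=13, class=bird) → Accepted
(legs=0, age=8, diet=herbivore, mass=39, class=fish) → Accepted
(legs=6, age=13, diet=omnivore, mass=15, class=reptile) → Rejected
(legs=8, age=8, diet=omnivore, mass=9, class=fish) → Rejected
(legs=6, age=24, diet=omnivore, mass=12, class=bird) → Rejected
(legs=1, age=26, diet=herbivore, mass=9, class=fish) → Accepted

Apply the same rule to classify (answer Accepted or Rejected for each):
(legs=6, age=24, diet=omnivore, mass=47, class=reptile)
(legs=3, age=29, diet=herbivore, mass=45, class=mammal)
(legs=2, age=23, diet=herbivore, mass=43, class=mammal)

The rule appears to be: legs ≤ 3.
(legs=6, age=24, diet=omnivore, mass=47, class=reptile): legs = 6 — fails the rule, so Rejected.
(legs=3, age=29, diet=herbivore, mass=45, class=mammal): legs = 3 — qualifies, so Accepted.
(legs=2, age=23, diet=herbivore, mass=43, class=mammal): legs = 2 — qualifies, so Accepted.

Rejected, Accepted, Accepted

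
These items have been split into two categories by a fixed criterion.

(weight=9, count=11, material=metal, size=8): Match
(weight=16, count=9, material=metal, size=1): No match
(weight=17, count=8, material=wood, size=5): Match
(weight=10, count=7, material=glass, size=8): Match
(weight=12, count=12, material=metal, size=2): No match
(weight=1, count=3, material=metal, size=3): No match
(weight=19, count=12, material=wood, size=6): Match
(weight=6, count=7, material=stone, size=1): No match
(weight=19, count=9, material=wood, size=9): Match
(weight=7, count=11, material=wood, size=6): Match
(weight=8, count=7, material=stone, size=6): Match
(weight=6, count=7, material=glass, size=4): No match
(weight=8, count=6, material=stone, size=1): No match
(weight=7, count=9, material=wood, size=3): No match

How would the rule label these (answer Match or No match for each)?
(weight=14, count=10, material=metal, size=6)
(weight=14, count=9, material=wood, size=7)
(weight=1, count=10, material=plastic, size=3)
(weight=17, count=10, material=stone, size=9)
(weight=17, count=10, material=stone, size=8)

Rule: size ≥ 5. This holds for each 'Match' example and fails for each 'No match' one.

Match, Match, No match, Match, Match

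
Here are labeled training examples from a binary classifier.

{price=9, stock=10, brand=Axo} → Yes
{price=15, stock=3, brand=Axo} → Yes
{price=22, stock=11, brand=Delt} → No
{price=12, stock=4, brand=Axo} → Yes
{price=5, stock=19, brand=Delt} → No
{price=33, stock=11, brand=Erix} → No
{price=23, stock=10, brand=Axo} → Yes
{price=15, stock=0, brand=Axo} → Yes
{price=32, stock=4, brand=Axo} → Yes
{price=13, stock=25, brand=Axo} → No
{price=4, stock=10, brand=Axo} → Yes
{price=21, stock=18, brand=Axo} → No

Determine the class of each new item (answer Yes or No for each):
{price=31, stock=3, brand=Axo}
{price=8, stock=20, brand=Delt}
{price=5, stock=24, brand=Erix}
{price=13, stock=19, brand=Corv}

Yes, No, No, No

The common property of the 'Yes' items is: stock ≤ 10. No 'No' item has it.
{price=31, stock=3, brand=Axo}: stock = 3, matches → Yes.
{price=8, stock=20, brand=Delt}: stock = 20, does not satisfy this → No.
{price=5, stock=24, brand=Erix}: stock = 24, does not satisfy this → No.
{price=13, stock=19, brand=Corv}: stock = 19, does not satisfy this → No.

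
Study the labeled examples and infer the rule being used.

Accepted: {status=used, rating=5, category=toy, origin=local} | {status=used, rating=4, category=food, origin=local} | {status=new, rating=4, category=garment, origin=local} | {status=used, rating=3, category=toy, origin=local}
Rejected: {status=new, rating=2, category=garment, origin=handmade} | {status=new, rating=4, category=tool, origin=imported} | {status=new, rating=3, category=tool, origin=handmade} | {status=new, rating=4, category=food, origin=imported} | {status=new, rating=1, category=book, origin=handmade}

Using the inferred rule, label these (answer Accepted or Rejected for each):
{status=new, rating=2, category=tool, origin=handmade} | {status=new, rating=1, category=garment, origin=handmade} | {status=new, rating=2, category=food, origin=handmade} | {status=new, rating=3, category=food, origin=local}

Rejected, Rejected, Rejected, Accepted

Looking at the examples, the only property every 'Accepted' case has and every 'Rejected' case lacks is: origin is local.
{status=new, rating=2, category=tool, origin=handmade} → origin is handmade → Rejected. {status=new, rating=1, category=garment, origin=handmade} → origin is handmade → Rejected. {status=new, rating=2, category=food, origin=handmade} → origin is handmade → Rejected. {status=new, rating=3, category=food, origin=local} → origin is local → Accepted.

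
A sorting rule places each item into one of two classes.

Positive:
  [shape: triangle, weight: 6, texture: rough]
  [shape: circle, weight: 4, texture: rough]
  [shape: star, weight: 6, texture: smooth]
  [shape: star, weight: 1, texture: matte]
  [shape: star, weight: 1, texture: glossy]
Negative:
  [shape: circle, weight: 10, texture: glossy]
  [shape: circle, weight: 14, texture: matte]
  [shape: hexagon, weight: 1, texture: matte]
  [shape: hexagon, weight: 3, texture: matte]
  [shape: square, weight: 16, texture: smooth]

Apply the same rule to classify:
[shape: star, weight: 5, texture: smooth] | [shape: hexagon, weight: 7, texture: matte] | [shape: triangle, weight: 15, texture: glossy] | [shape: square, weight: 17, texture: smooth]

The simplest hypothesis consistent with all the labels is: shape is star OR texture is rough.
[shape: star, weight: 5, texture: smooth]: shape is star, texture is smooth — qualifies, so Positive. [shape: hexagon, weight: 7, texture: matte]: shape is hexagon, texture is matte — fails the rule, so Negative. [shape: triangle, weight: 15, texture: glossy]: shape is triangle, texture is glossy — fails the rule, so Negative. [shape: square, weight: 17, texture: smooth]: shape is square, texture is smooth — fails the rule, so Negative.

Positive, Negative, Negative, Negative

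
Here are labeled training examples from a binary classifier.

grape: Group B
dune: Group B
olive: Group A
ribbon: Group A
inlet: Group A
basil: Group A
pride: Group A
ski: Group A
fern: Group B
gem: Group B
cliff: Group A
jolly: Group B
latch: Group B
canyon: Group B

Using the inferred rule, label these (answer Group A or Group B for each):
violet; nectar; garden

Group A, Group B, Group B

Rule: contains 'i'. This holds for each 'Group A' example and fails for each 'Group B' one.
violet: has 'i', meets the rule → Group A. nectar: no 'i', doesn't qualify → Group B. garden: no 'i', doesn't qualify → Group B.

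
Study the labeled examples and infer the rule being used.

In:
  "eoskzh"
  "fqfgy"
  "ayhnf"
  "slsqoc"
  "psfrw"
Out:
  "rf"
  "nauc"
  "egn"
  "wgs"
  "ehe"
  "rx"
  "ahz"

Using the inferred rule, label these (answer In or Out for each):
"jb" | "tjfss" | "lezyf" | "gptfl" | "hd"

'In' ⟺ length ≥ 5.
Out: "jb", since length 2. In: "tjfss", since length 5. In: "lezyf", since length 5. In: "gptfl", since length 5. Out: "hd", since length 2.

Out, In, In, In, Out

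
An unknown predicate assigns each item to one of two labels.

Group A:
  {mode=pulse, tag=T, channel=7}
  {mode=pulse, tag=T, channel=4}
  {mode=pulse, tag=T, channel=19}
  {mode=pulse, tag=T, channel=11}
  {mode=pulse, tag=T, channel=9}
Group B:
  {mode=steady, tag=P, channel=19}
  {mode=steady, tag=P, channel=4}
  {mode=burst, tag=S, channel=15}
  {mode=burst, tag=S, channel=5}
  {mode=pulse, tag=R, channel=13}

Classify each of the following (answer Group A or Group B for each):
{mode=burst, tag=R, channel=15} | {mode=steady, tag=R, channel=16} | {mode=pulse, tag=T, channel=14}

Looking at the examples, the only property every 'Group A' case has and every 'Group B' case lacks is: tag is T.
{mode=burst, tag=R, channel=15} → tag is R → Group B.
{mode=steady, tag=R, channel=16} → tag is R → Group B.
{mode=pulse, tag=T, channel=14} → tag is T → Group A.

Group B, Group B, Group A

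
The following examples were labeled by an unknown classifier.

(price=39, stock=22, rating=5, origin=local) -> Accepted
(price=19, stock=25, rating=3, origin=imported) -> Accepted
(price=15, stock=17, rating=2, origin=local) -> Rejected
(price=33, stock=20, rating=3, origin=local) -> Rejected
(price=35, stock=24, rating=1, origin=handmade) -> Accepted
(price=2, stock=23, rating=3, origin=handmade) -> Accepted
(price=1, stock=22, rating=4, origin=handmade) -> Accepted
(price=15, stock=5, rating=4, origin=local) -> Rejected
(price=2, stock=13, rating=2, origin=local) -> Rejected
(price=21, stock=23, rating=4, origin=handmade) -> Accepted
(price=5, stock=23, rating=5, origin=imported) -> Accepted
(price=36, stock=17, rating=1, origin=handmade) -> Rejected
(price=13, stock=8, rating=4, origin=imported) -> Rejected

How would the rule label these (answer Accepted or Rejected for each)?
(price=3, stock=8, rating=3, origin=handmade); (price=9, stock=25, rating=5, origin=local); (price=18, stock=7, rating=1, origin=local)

Rejected, Accepted, Rejected

One predicate separates the groups cleanly: stock ≥ 22.
(price=3, stock=8, rating=3, origin=handmade) — stock = 8, hence Rejected. (price=9, stock=25, rating=5, origin=local) — stock = 25, hence Accepted. (price=18, stock=7, rating=1, origin=local) — stock = 7, hence Rejected.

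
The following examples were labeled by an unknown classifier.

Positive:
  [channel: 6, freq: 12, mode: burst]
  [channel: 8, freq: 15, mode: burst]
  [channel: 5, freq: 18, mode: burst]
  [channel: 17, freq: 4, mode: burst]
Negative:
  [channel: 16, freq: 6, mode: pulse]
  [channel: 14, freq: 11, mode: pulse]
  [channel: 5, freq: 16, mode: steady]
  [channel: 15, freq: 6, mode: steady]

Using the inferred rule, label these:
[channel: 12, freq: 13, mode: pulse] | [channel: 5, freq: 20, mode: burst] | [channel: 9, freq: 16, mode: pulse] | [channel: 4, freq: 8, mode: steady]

Negative, Positive, Negative, Negative

Comparing the two groups points to one rule — mode is burst.
[channel: 12, freq: 13, mode: pulse]: mode is pulse — fails this test, so Negative. [channel: 5, freq: 20, mode: burst]: mode is burst — passes, so Positive. [channel: 9, freq: 16, mode: pulse]: mode is pulse — fails this test, so Negative. [channel: 4, freq: 8, mode: steady]: mode is steady — fails this test, so Negative.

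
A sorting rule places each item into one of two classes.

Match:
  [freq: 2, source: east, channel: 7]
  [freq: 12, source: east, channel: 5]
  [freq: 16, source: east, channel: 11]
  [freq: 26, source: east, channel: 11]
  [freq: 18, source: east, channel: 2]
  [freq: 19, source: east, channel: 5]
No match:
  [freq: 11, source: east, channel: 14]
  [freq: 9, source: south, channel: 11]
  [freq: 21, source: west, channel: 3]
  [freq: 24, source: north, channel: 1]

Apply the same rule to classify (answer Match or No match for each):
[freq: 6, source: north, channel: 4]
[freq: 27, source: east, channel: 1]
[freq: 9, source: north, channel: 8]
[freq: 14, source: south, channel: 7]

One predicate separates the groups cleanly: source is east AND channel ≤ 11.
[freq: 6, source: north, channel: 4]: source is north, channel = 4, does not satisfy this → No match.
[freq: 27, source: east, channel: 1]: source is east, channel = 1, passes → Match.
[freq: 9, source: north, channel: 8]: source is north, channel = 8, does not satisfy this → No match.
[freq: 14, source: south, channel: 7]: source is south, channel = 7, does not satisfy this → No match.

No match, Match, No match, No match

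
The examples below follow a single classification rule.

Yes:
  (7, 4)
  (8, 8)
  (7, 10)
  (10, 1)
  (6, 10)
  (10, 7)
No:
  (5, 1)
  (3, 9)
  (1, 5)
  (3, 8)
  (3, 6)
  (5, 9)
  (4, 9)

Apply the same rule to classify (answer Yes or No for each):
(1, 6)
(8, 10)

The common property of the 'Yes' items is: first ≥ 6. No 'No' item has it.
(1, 6): first 1, fails this test → No. (8, 10): first 8, meets the rule → Yes.

No, Yes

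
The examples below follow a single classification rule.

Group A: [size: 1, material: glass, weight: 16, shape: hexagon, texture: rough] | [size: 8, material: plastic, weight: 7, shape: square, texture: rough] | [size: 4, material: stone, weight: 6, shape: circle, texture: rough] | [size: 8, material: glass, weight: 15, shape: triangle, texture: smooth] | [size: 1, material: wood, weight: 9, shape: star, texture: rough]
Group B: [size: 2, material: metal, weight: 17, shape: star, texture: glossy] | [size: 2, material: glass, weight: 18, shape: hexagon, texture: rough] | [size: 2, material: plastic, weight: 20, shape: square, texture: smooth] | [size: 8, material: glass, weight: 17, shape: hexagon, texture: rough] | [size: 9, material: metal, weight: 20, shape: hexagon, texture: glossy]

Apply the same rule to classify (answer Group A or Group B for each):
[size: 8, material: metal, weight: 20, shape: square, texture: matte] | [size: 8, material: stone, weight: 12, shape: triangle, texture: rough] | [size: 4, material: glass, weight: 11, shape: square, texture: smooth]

Group B, Group A, Group A

One predicate separates the groups cleanly: weight ≤ 16.
[size: 8, material: metal, weight: 20, shape: square, texture: matte]: weight = 20, lacks this property → Group B. [size: 8, material: stone, weight: 12, shape: triangle, texture: rough]: weight = 12, has this property → Group A. [size: 4, material: glass, weight: 11, shape: square, texture: smooth]: weight = 11, has this property → Group A.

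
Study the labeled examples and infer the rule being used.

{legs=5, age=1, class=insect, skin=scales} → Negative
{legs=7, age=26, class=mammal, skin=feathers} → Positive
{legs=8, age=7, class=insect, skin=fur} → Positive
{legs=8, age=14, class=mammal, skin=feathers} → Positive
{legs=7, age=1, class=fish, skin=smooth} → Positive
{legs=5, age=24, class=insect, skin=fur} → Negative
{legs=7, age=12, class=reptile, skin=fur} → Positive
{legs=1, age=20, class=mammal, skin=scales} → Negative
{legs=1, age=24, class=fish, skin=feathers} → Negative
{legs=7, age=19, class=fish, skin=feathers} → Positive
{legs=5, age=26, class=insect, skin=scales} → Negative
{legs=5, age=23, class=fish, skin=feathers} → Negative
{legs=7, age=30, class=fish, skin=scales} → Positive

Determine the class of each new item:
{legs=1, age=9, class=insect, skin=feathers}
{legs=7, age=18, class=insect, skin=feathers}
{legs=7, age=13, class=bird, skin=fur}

Negative, Positive, Positive

'Positive' ⟺ legs ≥ 7.
{legs=1, age=9, class=insect, skin=feathers}: legs = 1, doesn't match → Negative. {legs=7, age=18, class=insect, skin=feathers}: legs = 7, satisfies this → Positive. {legs=7, age=13, class=bird, skin=fur}: legs = 7, satisfies this → Positive.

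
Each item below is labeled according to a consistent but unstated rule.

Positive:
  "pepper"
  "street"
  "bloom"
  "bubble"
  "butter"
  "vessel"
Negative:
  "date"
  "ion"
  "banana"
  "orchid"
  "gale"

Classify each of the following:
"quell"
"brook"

Every 'Positive' example satisfies: has a double letter. None of the 'Negative' examples do.
"quell" — 'll' doubled, hence Positive. "brook" — 'oo' doubled, hence Positive.

Positive, Positive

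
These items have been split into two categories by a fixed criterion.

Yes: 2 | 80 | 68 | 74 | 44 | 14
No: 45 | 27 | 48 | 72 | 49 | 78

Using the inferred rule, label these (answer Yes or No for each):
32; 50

The classifier is using: ≡ 2 (mod 3).

Yes, Yes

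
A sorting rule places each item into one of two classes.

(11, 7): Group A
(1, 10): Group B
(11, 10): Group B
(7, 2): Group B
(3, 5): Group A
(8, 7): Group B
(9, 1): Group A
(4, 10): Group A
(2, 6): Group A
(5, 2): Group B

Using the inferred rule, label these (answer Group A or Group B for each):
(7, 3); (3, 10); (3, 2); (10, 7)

Group A, Group B, Group B, Group B

Looking at the examples, the only property every 'Group A' case has and every 'Group B' case lacks is: sum is even.
(7, 3) — 7+3 = 10, hence Group A. (3, 10) — 3+10 = 13, hence Group B. (3, 2) — 3+2 = 5, hence Group B. (10, 7) — 10+7 = 17, hence Group B.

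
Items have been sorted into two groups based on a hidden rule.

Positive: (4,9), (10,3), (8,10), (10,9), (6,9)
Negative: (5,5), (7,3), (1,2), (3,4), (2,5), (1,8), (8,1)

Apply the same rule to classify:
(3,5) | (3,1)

The simplest hypothesis consistent with all the labels is: sum ≥ 13.

Negative, Negative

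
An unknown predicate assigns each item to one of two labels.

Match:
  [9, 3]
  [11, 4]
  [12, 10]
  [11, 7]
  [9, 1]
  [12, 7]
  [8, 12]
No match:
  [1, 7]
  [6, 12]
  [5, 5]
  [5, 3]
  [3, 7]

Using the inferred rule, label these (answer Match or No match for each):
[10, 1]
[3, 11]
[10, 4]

The rule appears to be: first ≥ 7.
[10, 1]: first 10, checks out → Match.
[3, 11]: first 3, doesn't qualify → No match.
[10, 4]: first 10, checks out → Match.

Match, No match, Match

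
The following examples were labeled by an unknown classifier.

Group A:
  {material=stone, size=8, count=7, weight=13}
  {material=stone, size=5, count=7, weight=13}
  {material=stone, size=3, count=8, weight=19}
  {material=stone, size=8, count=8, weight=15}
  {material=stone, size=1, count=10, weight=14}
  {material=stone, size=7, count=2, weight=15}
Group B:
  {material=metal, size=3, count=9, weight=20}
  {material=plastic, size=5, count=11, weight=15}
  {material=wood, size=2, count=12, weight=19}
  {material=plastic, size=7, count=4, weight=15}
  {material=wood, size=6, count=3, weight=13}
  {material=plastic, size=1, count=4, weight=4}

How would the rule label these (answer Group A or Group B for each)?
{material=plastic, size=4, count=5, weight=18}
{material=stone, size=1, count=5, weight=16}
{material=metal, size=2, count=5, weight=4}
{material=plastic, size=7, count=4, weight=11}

Every 'Group A' example satisfies: material is stone. None of the 'Group B' examples do.

Group B, Group A, Group B, Group B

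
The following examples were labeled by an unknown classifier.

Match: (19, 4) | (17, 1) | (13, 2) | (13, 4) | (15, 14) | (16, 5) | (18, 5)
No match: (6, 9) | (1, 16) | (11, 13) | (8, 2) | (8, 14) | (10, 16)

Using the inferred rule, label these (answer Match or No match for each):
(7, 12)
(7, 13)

No match, No match

Rule: first ≥ 13. This holds for each 'Match' example and fails for each 'No match' one.
(7, 12) → first 7 → No match. (7, 13) → first 7 → No match.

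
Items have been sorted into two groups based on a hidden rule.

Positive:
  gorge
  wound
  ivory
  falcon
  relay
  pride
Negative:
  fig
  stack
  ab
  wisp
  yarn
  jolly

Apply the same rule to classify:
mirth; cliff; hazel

The classifier is using: has ≥ 2 vowels.
Negative: mirth, since 1 vowel.
Negative: cliff, since 1 vowel.
Positive: hazel, since 2 vowels.

Negative, Negative, Positive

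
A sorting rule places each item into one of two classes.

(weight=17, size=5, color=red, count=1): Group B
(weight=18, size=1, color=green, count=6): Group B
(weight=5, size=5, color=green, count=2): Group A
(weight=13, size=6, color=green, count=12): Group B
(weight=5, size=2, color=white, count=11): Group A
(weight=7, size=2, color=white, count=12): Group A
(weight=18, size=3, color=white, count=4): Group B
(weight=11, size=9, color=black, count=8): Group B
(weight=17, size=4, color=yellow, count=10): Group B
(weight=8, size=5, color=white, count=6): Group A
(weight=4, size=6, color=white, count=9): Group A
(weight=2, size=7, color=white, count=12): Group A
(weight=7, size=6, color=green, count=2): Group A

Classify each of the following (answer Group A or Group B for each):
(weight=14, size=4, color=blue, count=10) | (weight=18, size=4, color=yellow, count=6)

Group B, Group B

The common property of the 'Group A' items is: weight ≤ 8. No 'Group B' item has it.
(weight=14, size=4, color=blue, count=10): weight = 14 — fails this test, so Group B. (weight=18, size=4, color=yellow, count=6): weight = 18 — fails this test, so Group B.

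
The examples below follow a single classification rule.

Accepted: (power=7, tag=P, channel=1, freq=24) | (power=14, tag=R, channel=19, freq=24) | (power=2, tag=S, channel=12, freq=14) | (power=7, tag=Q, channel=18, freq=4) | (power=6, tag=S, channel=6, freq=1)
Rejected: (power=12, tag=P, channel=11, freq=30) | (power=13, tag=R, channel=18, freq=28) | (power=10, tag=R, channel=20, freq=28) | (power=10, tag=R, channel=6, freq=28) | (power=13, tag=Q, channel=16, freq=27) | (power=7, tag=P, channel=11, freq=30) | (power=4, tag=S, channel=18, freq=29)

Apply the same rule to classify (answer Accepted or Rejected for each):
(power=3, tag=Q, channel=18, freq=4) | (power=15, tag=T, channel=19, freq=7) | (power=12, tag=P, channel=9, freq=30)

The rule appears to be: freq ≤ 24.
(power=3, tag=Q, channel=18, freq=4): freq = 4, satisfies this → Accepted. (power=15, tag=T, channel=19, freq=7): freq = 7, satisfies this → Accepted. (power=12, tag=P, channel=9, freq=30): freq = 30, doesn't match → Rejected.

Accepted, Accepted, Rejected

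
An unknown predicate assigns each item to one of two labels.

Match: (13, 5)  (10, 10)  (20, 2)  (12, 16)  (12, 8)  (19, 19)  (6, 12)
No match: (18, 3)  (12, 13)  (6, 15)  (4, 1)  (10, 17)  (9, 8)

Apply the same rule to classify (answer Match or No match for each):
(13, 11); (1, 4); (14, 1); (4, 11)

Match, No match, No match, No match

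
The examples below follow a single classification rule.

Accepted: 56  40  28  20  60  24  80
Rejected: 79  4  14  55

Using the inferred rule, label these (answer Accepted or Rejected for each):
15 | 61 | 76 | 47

Rejected, Rejected, Accepted, Rejected

A rule that fits every label: even AND at least 20 — true of each 'Accepted' example, false of each 'Rejected' one.
15: Rejected (15 is odd, 15 < 20).
61: Rejected (61 is odd, 61 ≥ 20).
76: Accepted (76 is even, 76 ≥ 20).
47: Rejected (47 is odd, 47 ≥ 20).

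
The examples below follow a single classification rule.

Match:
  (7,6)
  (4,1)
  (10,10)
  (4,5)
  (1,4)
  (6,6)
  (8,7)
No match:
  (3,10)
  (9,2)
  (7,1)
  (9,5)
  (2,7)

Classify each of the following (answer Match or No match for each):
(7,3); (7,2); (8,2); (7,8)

No match, No match, No match, Match

Every 'Match' example satisfies: |first − second| ≤ 3. None of the 'No match' examples do.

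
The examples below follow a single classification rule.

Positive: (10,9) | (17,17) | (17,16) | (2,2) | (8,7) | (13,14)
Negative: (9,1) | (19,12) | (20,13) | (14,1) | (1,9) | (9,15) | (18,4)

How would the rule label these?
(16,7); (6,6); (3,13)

Negative, Positive, Negative

The rule appears to be: |first − second| ≤ 1.
(16,7) → |16−7| = 9 → Negative.
(6,6) → |6−6| = 0 → Positive.
(3,13) → |3−13| = 10 → Negative.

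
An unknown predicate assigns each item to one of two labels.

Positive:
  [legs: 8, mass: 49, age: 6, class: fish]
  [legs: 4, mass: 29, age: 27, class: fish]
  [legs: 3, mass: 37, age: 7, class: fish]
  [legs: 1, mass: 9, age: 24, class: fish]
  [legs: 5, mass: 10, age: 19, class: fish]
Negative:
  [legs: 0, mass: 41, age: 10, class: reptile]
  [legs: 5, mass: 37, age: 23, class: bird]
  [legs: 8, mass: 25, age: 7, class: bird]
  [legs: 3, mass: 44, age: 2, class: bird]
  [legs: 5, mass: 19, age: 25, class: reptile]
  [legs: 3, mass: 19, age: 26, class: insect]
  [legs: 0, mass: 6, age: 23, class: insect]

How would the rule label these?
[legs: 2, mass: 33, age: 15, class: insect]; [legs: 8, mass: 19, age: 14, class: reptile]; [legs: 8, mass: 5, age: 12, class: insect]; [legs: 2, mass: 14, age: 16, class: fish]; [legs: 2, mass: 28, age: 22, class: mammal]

Checking candidate rules against both groups, what survives is: class is fish.
[legs: 2, mass: 33, age: 15, class: insect]: class is insect — doesn't qualify, so Negative.
[legs: 8, mass: 19, age: 14, class: reptile]: class is reptile — doesn't qualify, so Negative.
[legs: 8, mass: 5, age: 12, class: insect]: class is insect — doesn't qualify, so Negative.
[legs: 2, mass: 14, age: 16, class: fish]: class is fish — meets the rule, so Positive.
[legs: 2, mass: 28, age: 22, class: mammal]: class is mammal — doesn't qualify, so Negative.

Negative, Negative, Negative, Positive, Negative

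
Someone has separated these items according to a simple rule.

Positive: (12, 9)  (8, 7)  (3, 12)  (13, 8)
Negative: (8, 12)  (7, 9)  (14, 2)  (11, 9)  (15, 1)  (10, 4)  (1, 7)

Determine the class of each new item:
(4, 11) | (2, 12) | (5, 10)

Positive, Negative, Positive

Every 'Positive' example satisfies: sum is odd. None of the 'Negative' examples do.
Positive: (4, 11), since 4+11 = 15. Negative: (2, 12), since 2+12 = 14. Positive: (5, 10), since 5+10 = 15.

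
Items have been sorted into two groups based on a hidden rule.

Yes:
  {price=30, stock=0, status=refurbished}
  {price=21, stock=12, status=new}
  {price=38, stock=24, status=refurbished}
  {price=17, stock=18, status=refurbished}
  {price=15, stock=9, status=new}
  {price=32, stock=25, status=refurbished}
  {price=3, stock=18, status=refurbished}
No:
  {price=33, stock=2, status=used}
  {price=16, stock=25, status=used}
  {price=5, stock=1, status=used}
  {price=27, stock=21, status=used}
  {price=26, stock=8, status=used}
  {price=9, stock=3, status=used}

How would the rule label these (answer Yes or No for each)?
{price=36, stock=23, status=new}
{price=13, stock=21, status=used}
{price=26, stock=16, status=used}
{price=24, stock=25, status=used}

Yes, No, No, No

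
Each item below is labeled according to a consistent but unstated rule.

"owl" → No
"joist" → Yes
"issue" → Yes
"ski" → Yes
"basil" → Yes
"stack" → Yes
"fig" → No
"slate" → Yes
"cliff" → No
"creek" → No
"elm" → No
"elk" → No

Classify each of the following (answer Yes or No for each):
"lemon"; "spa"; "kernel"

All 'Yes' examples share one property — contains 's' — and every 'No' example lacks it.
"lemon": No (no 's').
"spa": Yes (has 's').
"kernel": No (no 's').

No, Yes, No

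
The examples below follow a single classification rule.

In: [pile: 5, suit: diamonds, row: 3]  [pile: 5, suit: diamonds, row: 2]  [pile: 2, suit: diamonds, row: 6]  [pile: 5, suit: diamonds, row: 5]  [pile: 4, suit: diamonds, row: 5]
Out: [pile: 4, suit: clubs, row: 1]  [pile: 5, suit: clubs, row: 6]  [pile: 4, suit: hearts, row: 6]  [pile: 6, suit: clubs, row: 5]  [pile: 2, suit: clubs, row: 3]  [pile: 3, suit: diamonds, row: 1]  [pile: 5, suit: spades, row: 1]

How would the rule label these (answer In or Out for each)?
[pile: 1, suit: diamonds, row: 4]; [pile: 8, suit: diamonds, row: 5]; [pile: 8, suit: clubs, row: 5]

In, In, Out

The classifier is using: suit is diamonds AND row ≥ 2.
[pile: 1, suit: diamonds, row: 4] → suit is diamonds, row = 4 → In.
[pile: 8, suit: diamonds, row: 5] → suit is diamonds, row = 5 → In.
[pile: 8, suit: clubs, row: 5] → suit is clubs, row = 5 → Out.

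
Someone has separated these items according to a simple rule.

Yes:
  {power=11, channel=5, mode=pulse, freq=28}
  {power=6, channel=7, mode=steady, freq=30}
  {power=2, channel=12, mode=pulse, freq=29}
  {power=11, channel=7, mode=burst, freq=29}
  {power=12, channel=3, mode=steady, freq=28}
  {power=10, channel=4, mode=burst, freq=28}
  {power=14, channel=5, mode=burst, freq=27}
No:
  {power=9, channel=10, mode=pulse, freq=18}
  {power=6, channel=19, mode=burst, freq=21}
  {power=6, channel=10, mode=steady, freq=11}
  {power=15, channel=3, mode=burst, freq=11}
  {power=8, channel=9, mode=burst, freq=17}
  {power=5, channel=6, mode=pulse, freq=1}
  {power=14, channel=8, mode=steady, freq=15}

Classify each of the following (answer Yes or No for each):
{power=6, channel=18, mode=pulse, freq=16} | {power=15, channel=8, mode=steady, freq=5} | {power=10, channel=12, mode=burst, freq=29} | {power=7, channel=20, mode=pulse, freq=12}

The pattern is that an item is 'Yes' exactly when: freq ≥ 27.

No, No, Yes, No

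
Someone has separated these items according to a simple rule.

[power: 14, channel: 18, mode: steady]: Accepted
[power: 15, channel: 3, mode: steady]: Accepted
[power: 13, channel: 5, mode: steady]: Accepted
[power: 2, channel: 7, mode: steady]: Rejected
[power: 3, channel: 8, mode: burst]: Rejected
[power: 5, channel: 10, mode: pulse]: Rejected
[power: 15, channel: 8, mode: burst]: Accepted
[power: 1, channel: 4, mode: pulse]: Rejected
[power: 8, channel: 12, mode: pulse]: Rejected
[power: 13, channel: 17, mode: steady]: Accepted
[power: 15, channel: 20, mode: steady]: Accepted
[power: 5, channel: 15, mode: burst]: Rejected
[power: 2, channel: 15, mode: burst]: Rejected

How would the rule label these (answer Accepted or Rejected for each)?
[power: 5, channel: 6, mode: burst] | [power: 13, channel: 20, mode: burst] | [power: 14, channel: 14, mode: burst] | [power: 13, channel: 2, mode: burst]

Rejected, Accepted, Accepted, Accepted

A rule that fits every label: power ≥ 13 — true of each 'Accepted' example, false of each 'Rejected' one.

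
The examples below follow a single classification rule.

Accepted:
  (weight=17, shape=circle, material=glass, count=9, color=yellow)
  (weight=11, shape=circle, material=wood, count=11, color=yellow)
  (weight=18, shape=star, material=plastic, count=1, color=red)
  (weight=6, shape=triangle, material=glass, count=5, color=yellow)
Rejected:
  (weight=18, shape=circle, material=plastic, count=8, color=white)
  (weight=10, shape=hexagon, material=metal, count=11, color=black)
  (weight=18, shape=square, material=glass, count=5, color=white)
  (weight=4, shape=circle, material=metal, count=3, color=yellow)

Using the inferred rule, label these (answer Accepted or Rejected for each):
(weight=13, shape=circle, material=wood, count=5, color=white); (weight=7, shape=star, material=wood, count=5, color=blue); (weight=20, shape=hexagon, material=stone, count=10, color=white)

Rejected, Accepted, Rejected

Every 'Accepted' example satisfies: color is not white AND material is not metal. None of the 'Rejected' examples do.
(weight=13, shape=circle, material=wood, count=5, color=white): color is white, material is wood — does not pass, so Rejected. (weight=7, shape=star, material=wood, count=5, color=blue): color is blue, material is wood — meets the rule, so Accepted. (weight=20, shape=hexagon, material=stone, count=10, color=white): color is white, material is stone — does not pass, so Rejected.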